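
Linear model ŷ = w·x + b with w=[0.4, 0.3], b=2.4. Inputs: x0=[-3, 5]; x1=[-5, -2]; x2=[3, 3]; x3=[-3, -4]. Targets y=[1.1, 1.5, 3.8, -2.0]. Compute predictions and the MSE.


ŷ0 = (0.4)·(-3) + (0.3)·(5) + 2.4 = 2.7
ŷ1 = (0.4)·(-5) + (0.3)·(-2) + 2.4 = -0.2
ŷ2 = (0.4)·(3) + (0.3)·(3) + 2.4 = 4.5
ŷ3 = (0.4)·(-3) + (0.3)·(-4) + 2.4 = -0.0
errors² = [2.56, 2.89, 0.49, 4.0]
MSE = 9.9400/4 = 2.485

2.485


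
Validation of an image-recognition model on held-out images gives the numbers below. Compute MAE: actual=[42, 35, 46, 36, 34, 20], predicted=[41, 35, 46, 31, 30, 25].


Absolute errors: |42-41|=1, |35-35|=0, |46-46|=0, |36-31|=5, |34-30|=4, |20-25|=5
Sum = 15
MAE = 15/6 = 5/2

5/2


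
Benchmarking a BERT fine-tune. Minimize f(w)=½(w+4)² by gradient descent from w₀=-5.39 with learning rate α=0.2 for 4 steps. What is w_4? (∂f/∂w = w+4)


step 1: grad = -5.39+4 = -1.39; w = -5.39 - 0.2·(-1.39) = -5.112
step 2: grad = -5.112+4 = -1.112; w = -5.112 - 0.2·(-1.112) = -4.8896
step 3: grad = -4.8896+4 = -0.8896; w = -4.8896 - 0.2·(-0.8896) = -4.71168
step 4: grad = -4.71168+4 = -0.71168; w = -4.71168 - 0.2·(-0.71168) = -4.569344

-4.569344


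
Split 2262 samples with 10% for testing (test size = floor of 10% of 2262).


Test = ⌊2262·10/100⌋ = 226
Train = 2262 - 226 = 2036

Train: 2036, Test: 226


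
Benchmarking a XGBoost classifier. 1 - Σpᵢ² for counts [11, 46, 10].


Probabilities: [11/67, 46/67, 10/67] ≈ [0.1642, 0.6866, 0.1493]
Σpᵢ² = (121 + 2116 + 100)/67² = 2337/4489
Gini = 1 - Σpᵢ² = 1 - 2337/4489 = 0.4794

0.4794


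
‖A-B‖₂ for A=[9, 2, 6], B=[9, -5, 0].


d = √((9-9)² + (2+ 5)² + (6-0)²)
  = √(0 + 49 + 36)
  = √85 = 9.2195

9.2195


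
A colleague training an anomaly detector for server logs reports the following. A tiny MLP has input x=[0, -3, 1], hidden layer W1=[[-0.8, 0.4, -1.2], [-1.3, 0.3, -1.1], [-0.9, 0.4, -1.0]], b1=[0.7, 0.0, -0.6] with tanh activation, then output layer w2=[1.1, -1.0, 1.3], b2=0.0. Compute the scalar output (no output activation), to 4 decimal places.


z1[0] = (-0.8)·(0) + (0.4)·(-3) + (-1.2)·(1) + 0.7 = -1.7
z1[1] = (-1.3)·(0) + (0.3)·(-3) + (-1.1)·(1) + 0.0 = -2.0
z1[2] = (-0.9)·(0) + (0.4)·(-3) + (-1.0)·(1) - 0.6 = -2.8
h = tanh(z1) = [-0.9354, -0.964, -0.9926]
output = (1.1)·(-0.9354) + (-1.0)·(-0.964) + (1.3)·(-0.9926) + 0.0 = -1.3553

-1.3553


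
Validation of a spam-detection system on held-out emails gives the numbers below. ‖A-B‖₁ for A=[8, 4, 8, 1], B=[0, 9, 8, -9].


d = |8-0| + |4-9| + |8-8| + |1+ 9|
  = 8 + 5 + 0 + 10
  = 23

23


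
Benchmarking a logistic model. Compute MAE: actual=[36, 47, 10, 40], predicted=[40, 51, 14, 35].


Absolute errors: |36-40|=4, |47-51|=4, |10-14|=4, |40-35|=5
Sum = 17
MAE = 17/4 = 17/4

17/4


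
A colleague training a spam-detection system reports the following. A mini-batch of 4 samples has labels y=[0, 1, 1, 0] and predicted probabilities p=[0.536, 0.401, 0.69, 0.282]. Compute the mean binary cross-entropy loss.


L[0] = -ln(1-0.536) = -ln(0.464) = 0.7679
L[1] = -ln(0.401) = 0.9138
L[2] = -ln(0.69) = 0.3711
L[3] = -ln(1-0.282) = -ln(0.718) = 0.3313
mean = (0.7679 + 0.9138 + 0.3711 + 0.3313)/4 = 0.596

0.596


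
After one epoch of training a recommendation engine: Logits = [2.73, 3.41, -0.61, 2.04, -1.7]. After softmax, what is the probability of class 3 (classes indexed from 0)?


Exponentials: e^2.73=15.3329, e^3.41=30.2652, e^-0.61=0.5434, e^2.04=7.6906, e^-1.7=0.1827
Sum = 54.0148
Softmax = [0.2839, 0.5603, 0.0101, 0.1424, 0.0034]
p[3] = 7.6906/54.0148 = 0.1424

0.1424


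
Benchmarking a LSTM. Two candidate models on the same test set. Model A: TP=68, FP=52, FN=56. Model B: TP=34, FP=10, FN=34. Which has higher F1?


Model A: P=68/120=0.5667, R=68/124=0.5484, F1=2PR/(P+R)=2TP/(2TP+FP+FN)=136/244=0.5574
Model B: P=34/44=0.7727, R=34/68=0.5, F1=2PR/(P+R)=2TP/(2TP+FP+FN)=68/112=0.6071
0.5574 < 0.6071 → Model B

Model B


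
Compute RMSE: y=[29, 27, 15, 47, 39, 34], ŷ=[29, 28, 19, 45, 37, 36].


MSE = 29/6 = 4.8333
RMSE = √(29/6) = 2.1985

2.1985


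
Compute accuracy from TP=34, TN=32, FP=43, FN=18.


Accuracy = (TP+TN)/(TP+TN+FP+FN)
= (34+32)/(127)
= 66/127 = 51.97%

51.97%


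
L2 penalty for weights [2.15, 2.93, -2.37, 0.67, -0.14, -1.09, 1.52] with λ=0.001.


‖w‖₂² = (2.15)² + (2.93)² + (-2.37)² + (0.67)² + (-0.14)² + (-1.09)² + (1.52)²
     = 4.6225 + 8.5849 + 5.6169 + 0.4489 + 0.0196 + 1.1881 + 2.3104
     = 22.7913
λ·‖w‖₂² = 0.001·22.7913 = 0.022791

0.022791


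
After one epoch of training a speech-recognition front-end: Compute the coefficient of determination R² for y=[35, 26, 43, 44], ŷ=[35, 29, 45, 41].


ȳ = 37
SS_res = Σ(y-ŷ)² = 22
SS_tot = Σ(y-ȳ)² = 210
R² = 1 - SS_res/SS_tot = 1 - 0.1048 = 0.8952

0.8952


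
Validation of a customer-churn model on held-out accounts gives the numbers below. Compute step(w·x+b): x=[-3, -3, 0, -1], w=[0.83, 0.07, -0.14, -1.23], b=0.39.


z = (-3)·(0.83) + (-3)·(0.07) + (0)·(-0.14) + (-1)·(-1.23) + 0.39
  = -1.08
step(z) = 0 (z<0)

0


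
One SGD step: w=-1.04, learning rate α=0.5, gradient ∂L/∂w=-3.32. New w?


w_new = w - α·∇
= -1.04 - 0.5·-3.32
= -1.04 + 1.66
= 0.62

0.62


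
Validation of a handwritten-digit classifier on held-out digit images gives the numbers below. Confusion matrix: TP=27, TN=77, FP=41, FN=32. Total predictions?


Total = TP + TN + FP + FN
= 27 + 77 + 41 + 32
= 177
(Predicted positive: 68, predicted negative: 109)

177


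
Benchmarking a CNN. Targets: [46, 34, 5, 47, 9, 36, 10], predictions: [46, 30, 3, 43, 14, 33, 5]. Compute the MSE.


Squared errors: (46-46)²=0, (34-30)²=16, (5-3)²=4, (47-43)²=16, (9-14)²=25, (36-33)²=9, (10-5)²=25
Sum = 95
MSE = 95/7 = 95/7

95/7


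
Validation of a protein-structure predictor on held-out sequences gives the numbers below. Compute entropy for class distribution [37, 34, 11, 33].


Probabilities: [37/115, 34/115, 11/115, 33/115] ≈ [0.3217, 0.2957, 0.0957, 0.287]
H = -((37/115)·log₂(37/115) + (34/115)·log₂(34/115) + (11/115)·log₂(11/115) + (33/115)·log₂(33/115))
  = 1.8869 bits

1.8869 bits


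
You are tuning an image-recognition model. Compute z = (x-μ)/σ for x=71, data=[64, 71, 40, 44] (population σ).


μ = 54.75, σ = 13.0647
z = (71 - 54.75)/13.0647 = 1.2438

1.2438


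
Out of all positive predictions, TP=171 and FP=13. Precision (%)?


Precision = TP/(TP+FP)
= 171/(171+13)
= 171/184 = 92.93%

92.93%


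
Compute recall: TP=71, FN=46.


Recall = TP/(TP+FN)
= 71/(71+46)
= 71/117 = 60.68%

60.68%


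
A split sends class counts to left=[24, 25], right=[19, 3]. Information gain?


Parent = [43, 28], H_parent = 0.9676
H_left = 0.9997 (n=49), H_right = 0.5746 (n=22)
H_children = (49/71)·0.9997 + (22/71)·0.5746 = 0.868
IG = 0.9676 - 0.868 = 0.0996

0.0996


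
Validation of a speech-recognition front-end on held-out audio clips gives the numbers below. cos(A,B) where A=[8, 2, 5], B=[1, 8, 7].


A·B = 8·1 + 2·8 + 5·7 = 59
‖A‖ = √93 = 9.6437, ‖B‖ = √114 = 10.6771
cos = 59/(√93·√114) = 59/√10602 = 0.573

0.573


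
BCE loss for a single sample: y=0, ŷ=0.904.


BCE = -[y·ln(p) + (1-y)·ln(1-p)]
= -0 - 1·ln(1-0.904)
= -ln(0.096) = 2.3434

2.3434


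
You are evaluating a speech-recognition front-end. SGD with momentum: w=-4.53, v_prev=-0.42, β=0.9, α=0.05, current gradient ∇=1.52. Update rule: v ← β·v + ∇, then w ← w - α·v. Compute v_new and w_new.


v_new = 0.9·-0.42 + 1.52 = -0.378 + 1.52 = 1.142
w_new = -4.53 - 0.05·1.142 = -4.53 - 0.0571 = -4.5871

v_new=1.142, w_new=-4.5871


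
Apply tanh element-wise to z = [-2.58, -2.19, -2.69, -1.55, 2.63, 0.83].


tanh(-2.58) = -0.9886
tanh(-2.19) = -0.9753
tanh(-2.69) = -0.9908
tanh(-1.55) = -0.9138
tanh(2.63) = 0.9897
tanh(0.83) = 0.6805
result = [-0.9886, -0.9753, -0.9908, -0.9138, 0.9897, 0.6805]

[-0.9886, -0.9753, -0.9908, -0.9138, 0.9897, 0.6805]


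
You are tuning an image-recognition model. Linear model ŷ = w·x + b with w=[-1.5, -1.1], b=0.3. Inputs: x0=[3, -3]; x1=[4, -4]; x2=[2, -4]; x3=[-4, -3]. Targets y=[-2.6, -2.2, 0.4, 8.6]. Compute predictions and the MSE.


ŷ0 = (-1.5)·(3) + (-1.1)·(-3) + 0.3 = -0.9
ŷ1 = (-1.5)·(4) + (-1.1)·(-4) + 0.3 = -1.3
ŷ2 = (-1.5)·(2) + (-1.1)·(-4) + 0.3 = 1.7
ŷ3 = (-1.5)·(-4) + (-1.1)·(-3) + 0.3 = 9.6
errors² = [2.89, 0.81, 1.69, 1.0]
MSE = 6.3900/4 = 1.5975

1.5975


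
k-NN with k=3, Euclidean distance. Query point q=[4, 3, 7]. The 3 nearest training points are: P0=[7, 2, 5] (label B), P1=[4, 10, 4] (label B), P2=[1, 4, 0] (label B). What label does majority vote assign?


d(q,P0) = 3.7417  (label B)
d(q,P1) = 7.6158  (label B)
d(q,P2) = 7.6811  (label B)
Votes: A=0, B=3
Majority → B

B


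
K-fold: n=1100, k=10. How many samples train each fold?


Fold size = 1100/10 = 110
Training per fold = 1100 - 110 = 990

990


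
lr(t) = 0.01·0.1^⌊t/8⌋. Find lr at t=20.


n_drops = ⌊20/8⌋ = 2
lr = 0.01·0.1^2 = 0.01·0.01 = 0.0001

0.0001


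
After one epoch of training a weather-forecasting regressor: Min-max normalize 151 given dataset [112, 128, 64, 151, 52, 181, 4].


min=4, max=181
(151-4)/(181-4) = 147/177 = 0.8305

0.8305


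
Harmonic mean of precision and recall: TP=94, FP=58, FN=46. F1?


Precision = 94/152 = 0.6184
Recall = 94/140 = 0.6714
F1 = 2·P·R/(P+R) = 2·TP/(2·TP+FP+FN) = 188/(188+58+46) = 188/292 = 0.6438

0.6438


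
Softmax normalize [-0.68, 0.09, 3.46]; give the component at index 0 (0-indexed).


Exponentials: e^-0.68=0.5066, e^0.09=1.0942, e^3.46=31.817
Sum = 33.4178
Softmax = [0.0152, 0.0327, 0.9521]
p[0] = 0.5066/33.4178 = 0.0152

0.0152


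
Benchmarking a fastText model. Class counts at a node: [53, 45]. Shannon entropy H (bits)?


Probabilities: [53/98, 45/98] ≈ [0.5408, 0.4592]
H = -((53/98)·log₂(53/98) + (45/98)·log₂(45/98))
  = 0.9952 bits

0.9952 bits


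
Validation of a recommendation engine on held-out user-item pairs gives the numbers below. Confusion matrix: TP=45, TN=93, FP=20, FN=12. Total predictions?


Total = TP + TN + FP + FN
= 45 + 93 + 20 + 12
= 170
(Predicted positive: 65, predicted negative: 105)

170


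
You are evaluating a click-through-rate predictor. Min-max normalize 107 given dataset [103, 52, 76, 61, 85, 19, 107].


min=19, max=107
(107-19)/(107-19) = 88/88 = 1.0

1.0


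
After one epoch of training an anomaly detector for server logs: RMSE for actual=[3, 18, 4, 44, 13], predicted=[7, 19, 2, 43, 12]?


MSE = 23/5 = 4.6
RMSE = √(23/5) = 2.1448

2.1448


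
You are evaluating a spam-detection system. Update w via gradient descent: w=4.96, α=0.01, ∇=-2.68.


w_new = w - α·∇
= 4.96 - 0.01·-2.68
= 4.96 + 0.0268
= 4.9868

4.9868


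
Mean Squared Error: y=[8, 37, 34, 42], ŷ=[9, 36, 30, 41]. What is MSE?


Squared errors: (8-9)²=1, (37-36)²=1, (34-30)²=16, (42-41)²=1
Sum = 19
MSE = 19/4 = 19/4

19/4


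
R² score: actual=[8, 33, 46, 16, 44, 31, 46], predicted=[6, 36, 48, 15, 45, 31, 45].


ȳ = 32
SS_res = Σ(y-ŷ)² = 20
SS_tot = Σ(y-ȳ)² = 1370
R² = 1 - SS_res/SS_tot = 1 - 0.0146 = 0.9854

0.9854


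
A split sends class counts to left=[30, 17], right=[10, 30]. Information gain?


Parent = [40, 47], H_parent = 0.9953
H_left = 0.9441 (n=47), H_right = 0.8113 (n=40)
H_children = (47/87)·0.9441 + (40/87)·0.8113 = 0.883
IG = 0.9953 - 0.883 = 0.1123

0.1123


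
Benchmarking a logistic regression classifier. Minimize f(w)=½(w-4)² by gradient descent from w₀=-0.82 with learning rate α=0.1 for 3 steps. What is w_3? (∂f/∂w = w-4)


step 1: grad = -0.82-4 = -4.82; w = -0.82 - 0.1·(-4.82) = -0.338
step 2: grad = -0.338-4 = -4.338; w = -0.338 - 0.1·(-4.338) = 0.0958
step 3: grad = 0.0958-4 = -3.9042; w = 0.0958 - 0.1·(-3.9042) = 0.48622

0.48622


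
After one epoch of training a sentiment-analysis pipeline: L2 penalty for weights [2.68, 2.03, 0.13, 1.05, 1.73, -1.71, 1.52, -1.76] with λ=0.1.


‖w‖₂² = (2.68)² + (2.03)² + (0.13)² + (1.05)² + (1.73)² + (-1.71)² + (1.52)² + (-1.76)²
     = 7.1824 + 4.1209 + 0.0169 + 1.1025 + 2.9929 + 2.9241 + 2.3104 + 3.0976
     = 23.7477
λ·‖w‖₂² = 0.1·23.7477 = 2.37477

2.37477


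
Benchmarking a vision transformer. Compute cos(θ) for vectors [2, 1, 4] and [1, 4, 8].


A·B = 2·1 + 1·4 + 4·8 = 38
‖A‖ = √21 = 4.5826, ‖B‖ = √81 = 9
cos = 38/(√21·√81) = 38/√1701 = 0.9214

0.9214


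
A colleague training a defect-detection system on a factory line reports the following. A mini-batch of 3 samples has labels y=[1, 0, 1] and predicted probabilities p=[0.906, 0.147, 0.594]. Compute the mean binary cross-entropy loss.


L[0] = -ln(0.906) = 0.0987
L[1] = -ln(1-0.147) = -ln(0.853) = 0.159
L[2] = -ln(0.594) = 0.5209
mean = (0.0987 + 0.159 + 0.5209)/3 = 0.2595

0.2595


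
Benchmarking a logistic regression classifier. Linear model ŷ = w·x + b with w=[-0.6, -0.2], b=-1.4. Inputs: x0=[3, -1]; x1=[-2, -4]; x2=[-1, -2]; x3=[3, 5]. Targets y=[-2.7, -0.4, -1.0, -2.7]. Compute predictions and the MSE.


ŷ0 = (-0.6)·(3) + (-0.2)·(-1) - 1.4 = -3.0
ŷ1 = (-0.6)·(-2) + (-0.2)·(-4) - 1.4 = 0.6
ŷ2 = (-0.6)·(-1) + (-0.2)·(-2) - 1.4 = -0.4
ŷ3 = (-0.6)·(3) + (-0.2)·(5) - 1.4 = -4.2
errors² = [0.09, 1.0, 0.36, 2.25]
MSE = 3.7000/4 = 0.925

0.925


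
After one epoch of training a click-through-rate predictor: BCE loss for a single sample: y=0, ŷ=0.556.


BCE = -[y·ln(p) + (1-y)·ln(1-p)]
= -0 - 1·ln(1-0.556)
= -ln(0.444) = 0.8119

0.8119


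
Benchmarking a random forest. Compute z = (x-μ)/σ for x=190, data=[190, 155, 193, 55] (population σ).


μ = 148.25, σ = 55.8721
z = (190 - 148.25)/55.8721 = 0.7472

0.7472


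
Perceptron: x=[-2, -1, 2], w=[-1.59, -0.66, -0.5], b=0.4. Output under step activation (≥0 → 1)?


z = (-2)·(-1.59) + (-1)·(-0.66) + (2)·(-0.5) + 0.4
  = 3.24
step(z) = 1 (z≥0)

1


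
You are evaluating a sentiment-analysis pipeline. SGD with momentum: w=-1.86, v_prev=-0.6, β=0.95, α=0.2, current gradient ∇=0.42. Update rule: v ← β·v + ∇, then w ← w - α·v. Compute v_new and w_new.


v_new = 0.95·-0.6 + 0.42 = -0.57 + 0.42 = -0.15
w_new = -1.86 - 0.2·-0.15 = -1.86 + 0.03 = -1.83

v_new=-0.15, w_new=-1.83


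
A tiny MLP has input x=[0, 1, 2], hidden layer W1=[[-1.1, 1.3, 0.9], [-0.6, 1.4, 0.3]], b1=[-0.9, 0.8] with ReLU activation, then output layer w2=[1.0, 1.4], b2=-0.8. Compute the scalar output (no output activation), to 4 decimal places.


z1[0] = (-1.1)·(0) + (1.3)·(1) + (0.9)·(2) - 0.9 = 2.2
z1[1] = (-0.6)·(0) + (1.4)·(1) + (0.3)·(2) + 0.8 = 2.8
h = ReLU(z1) = [2.2, 2.8]
output = (1.0)·(2.2) + (1.4)·(2.8) - 0.8 = 5.32

5.32


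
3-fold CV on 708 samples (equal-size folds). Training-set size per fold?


Fold size = 708/3 = 236
Training per fold = 708 - 236 = 472

472


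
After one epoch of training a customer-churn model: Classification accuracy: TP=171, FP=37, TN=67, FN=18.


Accuracy = (TP+TN)/(TP+TN+FP+FN)
= (171+67)/(293)
= 238/293 = 81.23%

81.23%


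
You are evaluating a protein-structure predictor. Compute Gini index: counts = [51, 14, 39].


Probabilities: [51/104, 14/104, 39/104] ≈ [0.4904, 0.1346, 0.375]
Σpᵢ² = (2601 + 196 + 1521)/104² = 4318/10816
Gini = 1 - Σpᵢ² = 1 - 4318/10816 = 0.6008

0.6008


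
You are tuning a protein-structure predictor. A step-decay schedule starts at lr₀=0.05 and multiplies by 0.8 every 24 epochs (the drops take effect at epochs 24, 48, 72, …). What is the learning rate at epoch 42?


n_drops = ⌊42/24⌋ = 1
lr = 0.05·0.8^1 = 0.05·0.8 = 0.04

0.04


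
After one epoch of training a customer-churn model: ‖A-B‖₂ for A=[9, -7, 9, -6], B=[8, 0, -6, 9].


d = √((9-8)² + (-7-0)² + (9+ 6)² + (-6-9)²)
  = √(1 + 49 + 225 + 225)
  = √500 = 22.3607

22.3607


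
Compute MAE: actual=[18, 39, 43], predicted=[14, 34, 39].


Absolute errors: |18-14|=4, |39-34|=5, |43-39|=4
Sum = 13
MAE = 13/3 = 13/3

13/3


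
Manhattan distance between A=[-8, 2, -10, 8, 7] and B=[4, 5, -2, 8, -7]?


d = |-8-4| + |2-5| + |-10+ 2| + |8-8| + |7+ 7|
  = 12 + 3 + 8 + 0 + 14
  = 37

37


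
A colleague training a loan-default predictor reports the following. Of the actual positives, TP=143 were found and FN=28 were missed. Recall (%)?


Recall = TP/(TP+FN)
= 143/(143+28)
= 143/171 = 83.63%

83.63%


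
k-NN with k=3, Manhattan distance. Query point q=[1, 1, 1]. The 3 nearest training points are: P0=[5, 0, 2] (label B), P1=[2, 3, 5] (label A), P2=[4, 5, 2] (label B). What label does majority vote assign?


d(q,P0) = 6  (label B)
d(q,P1) = 7  (label A)
d(q,P2) = 8  (label B)
Votes: A=1, B=2
Majority → B

B


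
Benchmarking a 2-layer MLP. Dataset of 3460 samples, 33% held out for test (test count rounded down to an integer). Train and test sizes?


Test = ⌊3460·33/100⌋ = 1141
Train = 3460 - 1141 = 2319

Train: 2319, Test: 1141


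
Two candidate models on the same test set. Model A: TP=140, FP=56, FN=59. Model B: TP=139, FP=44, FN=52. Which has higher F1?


Model A: P=140/196=0.7143, R=140/199=0.7035, F1=2PR/(P+R)=2TP/(2TP+FP+FN)=280/395=0.7089
Model B: P=139/183=0.7596, R=139/191=0.7277, F1=2PR/(P+R)=2TP/(2TP+FP+FN)=278/374=0.7433
0.7089 < 0.7433 → Model B

Model B


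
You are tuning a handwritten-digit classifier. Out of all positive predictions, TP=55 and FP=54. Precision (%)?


Precision = TP/(TP+FP)
= 55/(55+54)
= 55/109 = 50.46%

50.46%


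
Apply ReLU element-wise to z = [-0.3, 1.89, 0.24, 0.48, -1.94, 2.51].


ReLU(-0.3) = max(0, -0.3) = 0.0
ReLU(1.89) = max(0, 1.89) = 1.89
ReLU(0.24) = max(0, 0.24) = 0.24
ReLU(0.48) = max(0, 0.48) = 0.48
ReLU(-1.94) = max(0, -1.94) = 0.0
ReLU(2.51) = max(0, 2.51) = 2.51
result = [0.0, 1.89, 0.24, 0.48, 0.0, 2.51]

[0.0, 1.89, 0.24, 0.48, 0.0, 2.51]


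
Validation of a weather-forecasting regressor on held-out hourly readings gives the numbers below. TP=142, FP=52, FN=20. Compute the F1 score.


Precision = 142/194 = 0.732
Recall = 142/162 = 0.8765
F1 = 2·P·R/(P+R) = 2·TP/(2·TP+FP+FN) = 284/(284+52+20) = 284/356 = 0.7978

0.7978


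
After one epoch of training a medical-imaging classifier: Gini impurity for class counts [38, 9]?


Probabilities: [38/47, 9/47] ≈ [0.8085, 0.1915]
Σpᵢ² = (1444 + 81)/47² = 1525/2209
Gini = 1 - Σpᵢ² = 1 - 1525/2209 = 0.3096

0.3096


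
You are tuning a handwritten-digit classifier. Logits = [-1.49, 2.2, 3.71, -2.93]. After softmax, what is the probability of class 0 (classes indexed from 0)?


Exponentials: e^-1.49=0.2254, e^2.2=9.025, e^3.71=40.8538, e^-2.93=0.0534
Sum = 50.1576
Softmax = [0.0045, 0.1799, 0.8145, 0.0011]
p[0] = 0.2254/50.1576 = 0.0045

0.0045


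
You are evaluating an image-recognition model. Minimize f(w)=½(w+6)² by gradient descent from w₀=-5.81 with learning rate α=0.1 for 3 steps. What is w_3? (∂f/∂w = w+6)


step 1: grad = -5.81+6 = 0.19; w = -5.81 - 0.1·(0.19) = -5.829
step 2: grad = -5.829+6 = 0.171; w = -5.829 - 0.1·(0.171) = -5.8461
step 3: grad = -5.8461+6 = 0.1539; w = -5.8461 - 0.1·(0.1539) = -5.86149

-5.86149


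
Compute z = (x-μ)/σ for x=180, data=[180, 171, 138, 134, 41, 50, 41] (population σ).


μ = 107.8571, σ = 57.4094
z = (180 - 107.8571)/57.4094 = 1.2566

1.2566


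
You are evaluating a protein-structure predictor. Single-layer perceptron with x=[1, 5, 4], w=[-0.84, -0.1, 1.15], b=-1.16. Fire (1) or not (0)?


z = (1)·(-0.84) + (5)·(-0.1) + (4)·(1.15) - 1.16
  = 2.1
step(z) = 1 (z≥0)

1


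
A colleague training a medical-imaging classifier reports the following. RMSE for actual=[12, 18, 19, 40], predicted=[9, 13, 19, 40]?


MSE = 34/4 = 8.5
RMSE = √(34/4) = 2.9155

2.9155


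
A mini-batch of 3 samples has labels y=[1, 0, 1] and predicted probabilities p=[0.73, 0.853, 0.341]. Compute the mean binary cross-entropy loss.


L[0] = -ln(0.73) = 0.3147
L[1] = -ln(1-0.853) = -ln(0.147) = 1.9173
L[2] = -ln(0.341) = 1.0759
mean = (0.3147 + 1.9173 + 1.0759)/3 = 1.1026

1.1026


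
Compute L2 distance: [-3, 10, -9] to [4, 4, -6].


d = √((-3-4)² + (10-4)² + (-9+ 6)²)
  = √(49 + 36 + 9)
  = √94 = 9.6954

9.6954


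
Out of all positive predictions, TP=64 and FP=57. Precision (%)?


Precision = TP/(TP+FP)
= 64/(64+57)
= 64/121 = 52.89%

52.89%


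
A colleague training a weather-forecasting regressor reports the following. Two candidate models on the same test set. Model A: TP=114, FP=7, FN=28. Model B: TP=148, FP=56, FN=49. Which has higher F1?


Model A: P=114/121=0.9421, R=114/142=0.8028, F1=2PR/(P+R)=2TP/(2TP+FP+FN)=228/263=0.8669
Model B: P=148/204=0.7255, R=148/197=0.7513, F1=2PR/(P+R)=2TP/(2TP+FP+FN)=296/401=0.7382
0.8669 > 0.7382 → Model A

Model A


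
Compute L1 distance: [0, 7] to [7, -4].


d = |0-7| + |7+ 4|
  = 7 + 11
  = 18

18


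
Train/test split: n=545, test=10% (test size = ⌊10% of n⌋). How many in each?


Test = ⌊545·10/100⌋ = 54
Train = 545 - 54 = 491

Train: 491, Test: 54


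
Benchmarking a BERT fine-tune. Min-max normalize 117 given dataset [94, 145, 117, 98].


min=94, max=145
(117-94)/(145-94) = 23/51 = 0.451

0.451


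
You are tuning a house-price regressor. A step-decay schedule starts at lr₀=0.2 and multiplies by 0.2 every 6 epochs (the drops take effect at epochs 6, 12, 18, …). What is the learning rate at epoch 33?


n_drops = ⌊33/6⌋ = 5
lr = 0.2·0.2^5 = 0.2·0.00032 = 0.000064

0.000064


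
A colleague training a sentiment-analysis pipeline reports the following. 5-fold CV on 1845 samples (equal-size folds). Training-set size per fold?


Fold size = 1845/5 = 369
Training per fold = 1845 - 369 = 1476

1476


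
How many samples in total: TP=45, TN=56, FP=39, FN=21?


Total = TP + TN + FP + FN
= 45 + 56 + 39 + 21
= 161
(Predicted positive: 84, predicted negative: 77)

161


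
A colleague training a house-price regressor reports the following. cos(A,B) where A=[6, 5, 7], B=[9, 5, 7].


A·B = 6·9 + 5·5 + 7·7 = 128
‖A‖ = √110 = 10.4881, ‖B‖ = √155 = 12.4499
cos = 128/(√110·√155) = 128/√17050 = 0.9803

0.9803


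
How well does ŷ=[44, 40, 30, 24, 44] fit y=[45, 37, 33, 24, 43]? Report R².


ȳ = 36.4
SS_res = Σ(y-ŷ)² = 20
SS_tot = Σ(y-ȳ)² = 283.2
R² = 1 - SS_res/SS_tot = 1 - 0.0706 = 0.9294

0.9294


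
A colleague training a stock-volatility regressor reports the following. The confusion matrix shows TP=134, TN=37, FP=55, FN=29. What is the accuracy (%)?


Accuracy = (TP+TN)/(TP+TN+FP+FN)
= (134+37)/(255)
= 171/255 = 67.06%

67.06%


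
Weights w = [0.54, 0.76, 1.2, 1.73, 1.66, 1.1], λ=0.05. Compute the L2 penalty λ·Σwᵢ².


‖w‖₂² = (0.54)² + (0.76)² + (1.2)² + (1.73)² + (1.66)² + (1.1)²
     = 0.2916 + 0.5776 + 1.44 + 2.9929 + 2.7556 + 1.21
     = 9.2677
λ·‖w‖₂² = 0.05·9.2677 = 0.463385

0.463385


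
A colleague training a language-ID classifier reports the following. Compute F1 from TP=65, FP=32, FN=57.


Precision = 65/97 = 0.6701
Recall = 65/122 = 0.5328
F1 = 2·P·R/(P+R) = 2·TP/(2·TP+FP+FN) = 130/(130+32+57) = 130/219 = 0.5936

0.5936


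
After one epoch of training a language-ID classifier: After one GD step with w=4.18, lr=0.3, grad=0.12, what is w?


w_new = w - α·∇
= 4.18 - 0.3·0.12
= 4.18 - 0.036
= 4.144

4.144


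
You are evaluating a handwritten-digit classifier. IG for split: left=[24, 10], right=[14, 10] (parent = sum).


Parent = [38, 20], H_parent = 0.9294
H_left = 0.874 (n=34), H_right = 0.9799 (n=24)
H_children = (34/58)·0.874 + (24/58)·0.9799 = 0.9178
IG = 0.9294 - 0.9178 = 0.0116

0.0116


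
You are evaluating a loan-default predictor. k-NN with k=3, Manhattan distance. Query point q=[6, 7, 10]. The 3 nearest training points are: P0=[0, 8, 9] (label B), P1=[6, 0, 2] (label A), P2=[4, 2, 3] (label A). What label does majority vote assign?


d(q,P0) = 8  (label B)
d(q,P1) = 15  (label A)
d(q,P2) = 14  (label A)
Votes: A=2, B=1
Majority → A

A


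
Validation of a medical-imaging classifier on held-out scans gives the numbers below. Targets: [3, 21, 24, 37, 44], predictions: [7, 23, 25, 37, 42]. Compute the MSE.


Squared errors: (3-7)²=16, (21-23)²=4, (24-25)²=1, (37-37)²=0, (44-42)²=4
Sum = 25
MSE = 25/5 = 5

5


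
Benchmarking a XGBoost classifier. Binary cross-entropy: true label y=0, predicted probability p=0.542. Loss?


BCE = -[y·ln(p) + (1-y)·ln(1-p)]
= -0 - 1·ln(1-0.542)
= -ln(0.458) = 0.7809

0.7809


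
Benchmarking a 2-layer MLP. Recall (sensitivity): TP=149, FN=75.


Recall = TP/(TP+FN)
= 149/(149+75)
= 149/224 = 66.52%

66.52%


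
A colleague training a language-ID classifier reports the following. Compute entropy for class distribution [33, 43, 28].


Probabilities: [33/104, 43/104, 28/104] ≈ [0.3173, 0.4135, 0.2692]
H = -((33/104)·log₂(33/104) + (43/104)·log₂(43/104) + (28/104)·log₂(28/104))
  = 1.562 bits

1.562 bits


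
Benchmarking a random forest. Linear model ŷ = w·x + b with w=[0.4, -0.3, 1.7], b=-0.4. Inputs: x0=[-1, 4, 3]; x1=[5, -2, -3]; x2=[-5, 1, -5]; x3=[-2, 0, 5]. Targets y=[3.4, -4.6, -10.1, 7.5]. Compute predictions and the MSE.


ŷ0 = (0.4)·(-1) + (-0.3)·(4) + (1.7)·(3) - 0.4 = 3.1
ŷ1 = (0.4)·(5) + (-0.3)·(-2) + (1.7)·(-3) - 0.4 = -2.9
ŷ2 = (0.4)·(-5) + (-0.3)·(1) + (1.7)·(-5) - 0.4 = -11.2
ŷ3 = (0.4)·(-2) + (-0.3)·(0) + (1.7)·(5) - 0.4 = 7.3
errors² = [0.09, 2.89, 1.21, 0.04]
MSE = 4.2300/4 = 1.0575

1.0575


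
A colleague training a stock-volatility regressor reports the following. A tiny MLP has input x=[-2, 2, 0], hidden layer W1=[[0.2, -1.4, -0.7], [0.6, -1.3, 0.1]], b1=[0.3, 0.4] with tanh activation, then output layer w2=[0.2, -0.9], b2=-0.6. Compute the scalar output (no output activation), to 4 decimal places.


z1[0] = (0.2)·(-2) + (-1.4)·(2) + (-0.7)·(0) + 0.3 = -2.9
z1[1] = (0.6)·(-2) + (-1.3)·(2) + (0.1)·(0) + 0.4 = -3.4
h = tanh(z1) = [-0.994, -0.9978]
output = (0.2)·(-0.994) + (-0.9)·(-0.9978) - 0.6 = 0.0992

0.0992


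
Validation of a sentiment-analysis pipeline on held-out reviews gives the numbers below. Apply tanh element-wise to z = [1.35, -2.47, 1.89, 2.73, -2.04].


tanh(1.35) = 0.8741
tanh(-2.47) = -0.9858
tanh(1.89) = 0.9554
tanh(2.73) = 0.9915
tanh(-2.04) = -0.9667
result = [0.8741, -0.9858, 0.9554, 0.9915, -0.9667]

[0.8741, -0.9858, 0.9554, 0.9915, -0.9667]


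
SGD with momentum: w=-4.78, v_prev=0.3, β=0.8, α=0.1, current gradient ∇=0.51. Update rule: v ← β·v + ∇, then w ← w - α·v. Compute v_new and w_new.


v_new = 0.8·0.3 + 0.51 = 0.24 + 0.51 = 0.75
w_new = -4.78 - 0.1·0.75 = -4.78 - 0.075 = -4.855

v_new=0.75, w_new=-4.855


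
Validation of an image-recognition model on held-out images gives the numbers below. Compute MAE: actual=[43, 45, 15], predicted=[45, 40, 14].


Absolute errors: |43-45|=2, |45-40|=5, |15-14|=1
Sum = 8
MAE = 8/3 = 8/3

8/3


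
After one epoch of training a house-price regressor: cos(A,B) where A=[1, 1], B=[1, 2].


A·B = 1·1 + 1·2 = 3
‖A‖ = √2 = 1.4142, ‖B‖ = √5 = 2.2361
cos = 3/(√2·√5) = 3/√10 = 0.9487

0.9487


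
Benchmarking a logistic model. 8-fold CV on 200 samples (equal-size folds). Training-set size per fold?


Fold size = 200/8 = 25
Training per fold = 200 - 25 = 175

175


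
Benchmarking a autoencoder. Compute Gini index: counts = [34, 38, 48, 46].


Probabilities: [34/166, 38/166, 48/166, 46/166] ≈ [0.2048, 0.2289, 0.2892, 0.2771]
Σpᵢ² = (1156 + 1444 + 2304 + 2116)/166² = 7020/27556
Gini = 1 - Σpᵢ² = 1 - 7020/27556 = 0.7452

0.7452


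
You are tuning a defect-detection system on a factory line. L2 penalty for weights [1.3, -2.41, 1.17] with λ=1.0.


‖w‖₂² = (1.3)² + (-2.41)² + (1.17)²
     = 1.69 + 5.8081 + 1.3689
     = 8.867
λ·‖w‖₂² = 1.0·8.867 = 8.867

8.867


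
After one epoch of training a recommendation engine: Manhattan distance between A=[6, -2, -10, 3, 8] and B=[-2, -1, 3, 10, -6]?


d = |6+ 2| + |-2+ 1| + |-10-3| + |3-10| + |8+ 6|
  = 8 + 1 + 13 + 7 + 14
  = 43

43


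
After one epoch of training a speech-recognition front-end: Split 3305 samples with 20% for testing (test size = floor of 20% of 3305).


Test = ⌊3305·20/100⌋ = 661
Train = 3305 - 661 = 2644

Train: 2644, Test: 661


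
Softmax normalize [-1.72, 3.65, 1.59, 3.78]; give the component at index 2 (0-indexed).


Exponentials: e^-1.72=0.1791, e^3.65=38.4747, e^1.59=4.9037, e^3.78=43.816
Sum = 87.3735
Softmax = [0.002, 0.4403, 0.0561, 0.5015]
p[2] = 4.9037/87.3735 = 0.0561

0.0561


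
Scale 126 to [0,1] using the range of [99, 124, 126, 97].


min=97, max=126
(126-97)/(126-97) = 29/29 = 1.0

1.0


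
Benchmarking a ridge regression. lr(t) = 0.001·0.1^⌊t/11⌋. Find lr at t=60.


n_drops = ⌊60/11⌋ = 5
lr = 0.001·0.1^5 = 0.001·0.00001 = 0.00000001

0.00000001


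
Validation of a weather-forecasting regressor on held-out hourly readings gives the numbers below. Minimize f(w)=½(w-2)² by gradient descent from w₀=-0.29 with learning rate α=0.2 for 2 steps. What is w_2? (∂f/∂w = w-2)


step 1: grad = -0.29-2 = -2.29; w = -0.29 - 0.2·(-2.29) = 0.168
step 2: grad = 0.168-2 = -1.832; w = 0.168 - 0.2·(-1.832) = 0.5344

0.5344


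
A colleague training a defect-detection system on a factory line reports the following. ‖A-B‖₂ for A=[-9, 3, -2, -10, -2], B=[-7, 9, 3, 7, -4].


d = √((-9+ 7)² + (3-9)² + (-2-3)² + (-10-7)² + (-2+ 4)²)
  = √(4 + 36 + 25 + 289 + 4)
  = √358 = 18.9209

18.9209


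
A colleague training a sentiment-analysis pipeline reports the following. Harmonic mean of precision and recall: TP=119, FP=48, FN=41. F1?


Precision = 119/167 = 0.7126
Recall = 119/160 = 0.7438
F1 = 2·P·R/(P+R) = 2·TP/(2·TP+FP+FN) = 238/(238+48+41) = 238/327 = 0.7278

0.7278


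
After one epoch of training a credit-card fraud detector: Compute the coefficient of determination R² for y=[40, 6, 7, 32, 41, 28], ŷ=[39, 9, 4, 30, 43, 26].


ȳ = 25.6667
SS_res = Σ(y-ŷ)² = 31
SS_tot = Σ(y-ȳ)² = 1221.33
R² = 1 - SS_res/SS_tot = 1 - 0.0254 = 0.9746

0.9746


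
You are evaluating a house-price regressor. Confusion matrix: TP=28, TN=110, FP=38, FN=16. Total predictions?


Total = TP + TN + FP + FN
= 28 + 110 + 38 + 16
= 192
(Predicted positive: 66, predicted negative: 126)

192


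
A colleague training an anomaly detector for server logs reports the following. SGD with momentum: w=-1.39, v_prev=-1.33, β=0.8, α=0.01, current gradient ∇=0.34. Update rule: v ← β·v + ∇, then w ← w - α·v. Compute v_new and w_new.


v_new = 0.8·-1.33 + 0.34 = -1.064 + 0.34 = -0.724
w_new = -1.39 - 0.01·-0.724 = -1.39 + 0.00724 = -1.38276

v_new=-0.724, w_new=-1.38276


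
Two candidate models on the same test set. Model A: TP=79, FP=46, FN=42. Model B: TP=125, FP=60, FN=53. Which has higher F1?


Model A: P=79/125=0.632, R=79/121=0.6529, F1=2PR/(P+R)=2TP/(2TP+FP+FN)=158/246=0.6423
Model B: P=125/185=0.6757, R=125/178=0.7022, F1=2PR/(P+R)=2TP/(2TP+FP+FN)=250/363=0.6887
0.6423 < 0.6887 → Model B

Model B


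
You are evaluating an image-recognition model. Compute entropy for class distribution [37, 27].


Probabilities: [37/64, 27/64] ≈ [0.5781, 0.4219]
H = -((37/64)·log₂(37/64) + (27/64)·log₂(27/64))
  = 0.9823 bits

0.9823 bits


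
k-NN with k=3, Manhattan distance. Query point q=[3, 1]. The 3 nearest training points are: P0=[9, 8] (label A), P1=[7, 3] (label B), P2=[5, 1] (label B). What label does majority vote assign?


d(q,P0) = 13  (label A)
d(q,P1) = 6  (label B)
d(q,P2) = 2  (label B)
Votes: A=1, B=2
Majority → B

B


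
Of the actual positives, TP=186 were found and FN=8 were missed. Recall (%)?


Recall = TP/(TP+FN)
= 186/(186+8)
= 186/194 = 95.88%

95.88%


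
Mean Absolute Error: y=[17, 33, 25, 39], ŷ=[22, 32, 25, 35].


Absolute errors: |17-22|=5, |33-32|=1, |25-25|=0, |39-35|=4
Sum = 10
MAE = 10/4 = 5/2

5/2


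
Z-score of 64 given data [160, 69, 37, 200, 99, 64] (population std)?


μ = 104.8333, σ = 57.2812
z = (64 - 104.8333)/57.2812 = -0.7129

-0.7129


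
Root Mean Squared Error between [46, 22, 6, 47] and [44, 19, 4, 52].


MSE = 42/4 = 10.5
RMSE = √(42/4) = 3.2404

3.2404


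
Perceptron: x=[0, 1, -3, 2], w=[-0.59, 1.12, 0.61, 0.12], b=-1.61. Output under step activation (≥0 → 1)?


z = (0)·(-0.59) + (1)·(1.12) + (-3)·(0.61) + (2)·(0.12) - 1.61
  = -2.08
step(z) = 0 (z<0)

0


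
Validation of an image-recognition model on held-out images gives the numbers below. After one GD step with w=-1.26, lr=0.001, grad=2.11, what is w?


w_new = w - α·∇
= -1.26 - 0.001·2.11
= -1.26 - 0.00211
= -1.26211

-1.26211


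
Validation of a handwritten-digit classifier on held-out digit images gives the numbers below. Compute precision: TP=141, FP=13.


Precision = TP/(TP+FP)
= 141/(141+13)
= 141/154 = 91.56%

91.56%


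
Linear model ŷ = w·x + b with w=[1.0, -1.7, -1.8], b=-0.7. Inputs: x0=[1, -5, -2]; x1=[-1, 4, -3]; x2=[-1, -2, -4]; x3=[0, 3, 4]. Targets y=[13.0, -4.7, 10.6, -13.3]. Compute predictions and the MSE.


ŷ0 = (1.0)·(1) + (-1.7)·(-5) + (-1.8)·(-2) - 0.7 = 12.4
ŷ1 = (1.0)·(-1) + (-1.7)·(4) + (-1.8)·(-3) - 0.7 = -3.1
ŷ2 = (1.0)·(-1) + (-1.7)·(-2) + (-1.8)·(-4) - 0.7 = 8.9
ŷ3 = (1.0)·(0) + (-1.7)·(3) + (-1.8)·(4) - 0.7 = -13.0
errors² = [0.36, 2.56, 2.89, 0.09]
MSE = 5.9000/4 = 1.475

1.475


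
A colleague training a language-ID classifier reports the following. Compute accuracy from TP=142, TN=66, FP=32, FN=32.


Accuracy = (TP+TN)/(TP+TN+FP+FN)
= (142+66)/(272)
= 208/272 = 76.47%

76.47%


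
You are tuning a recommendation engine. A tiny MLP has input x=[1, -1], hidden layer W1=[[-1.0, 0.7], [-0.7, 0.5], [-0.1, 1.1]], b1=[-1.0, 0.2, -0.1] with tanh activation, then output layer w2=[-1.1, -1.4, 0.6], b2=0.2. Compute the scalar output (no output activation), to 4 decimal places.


z1[0] = (-1.0)·(1) + (0.7)·(-1) - 1.0 = -2.7
z1[1] = (-0.7)·(1) + (0.5)·(-1) + 0.2 = -1.0
z1[2] = (-0.1)·(1) + (1.1)·(-1) - 0.1 = -1.3
h = tanh(z1) = [-0.991, -0.7616, -0.8617]
output = (-1.1)·(-0.991) + (-1.4)·(-0.7616) + (0.6)·(-0.8617) + 0.2 = 1.8393

1.8393


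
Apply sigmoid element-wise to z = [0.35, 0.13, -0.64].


σ(0.35) = 1/(1+e^-0.35) = 0.5866
σ(0.13) = 1/(1+e^-0.13) = 0.5325
σ(-0.64) = 1/(1+e^0.64) = 0.3452
result = [0.5866, 0.5325, 0.3452]

[0.5866, 0.5325, 0.3452]


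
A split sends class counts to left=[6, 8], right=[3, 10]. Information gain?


Parent = [9, 18], H_parent = 0.9183
H_left = 0.9852 (n=14), H_right = 0.7793 (n=13)
H_children = (14/27)·0.9852 + (13/27)·0.7793 = 0.8861
IG = 0.9183 - 0.8861 = 0.0322

0.0322


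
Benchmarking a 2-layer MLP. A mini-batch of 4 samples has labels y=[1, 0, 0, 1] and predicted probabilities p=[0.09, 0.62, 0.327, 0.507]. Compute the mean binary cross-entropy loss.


L[0] = -ln(0.09) = 2.4079
L[1] = -ln(1-0.62) = -ln(0.38) = 0.9676
L[2] = -ln(1-0.327) = -ln(0.673) = 0.396
L[3] = -ln(0.507) = 0.6792
mean = (2.4079 + 0.9676 + 0.396 + 0.6792)/4 = 1.1127

1.1127


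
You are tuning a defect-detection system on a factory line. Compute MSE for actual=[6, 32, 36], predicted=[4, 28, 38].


Squared errors: (6-4)²=4, (32-28)²=16, (36-38)²=4
Sum = 24
MSE = 24/3 = 8

8


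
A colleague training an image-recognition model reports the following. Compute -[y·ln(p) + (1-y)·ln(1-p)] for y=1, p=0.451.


BCE = -[y·ln(p) + (1-y)·ln(1-p)]
= -1·ln(0.451) - 0
= -ln(0.451) = 0.7963

0.7963


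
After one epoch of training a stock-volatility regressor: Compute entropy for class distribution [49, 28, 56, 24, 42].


Probabilities: [49/199, 28/199, 56/199, 24/199, 42/199] ≈ [0.2462, 0.1407, 0.2814, 0.1206, 0.2111]
H = -((49/199)·log₂(49/199) + (28/199)·log₂(28/199) + (56/199)·log₂(56/199) + (24/199)·log₂(24/199) + (42/199)·log₂(42/199))
  = 2.2524 bits

2.2524 bits


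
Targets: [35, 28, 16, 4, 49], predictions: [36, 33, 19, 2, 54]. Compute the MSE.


Squared errors: (35-36)²=1, (28-33)²=25, (16-19)²=9, (4-2)²=4, (49-54)²=25
Sum = 64
MSE = 64/5 = 64/5

64/5


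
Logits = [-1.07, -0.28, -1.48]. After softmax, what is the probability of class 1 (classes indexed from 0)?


Exponentials: e^-1.07=0.343, e^-0.28=0.7558, e^-1.48=0.2276
Sum = 1.3264
Softmax = [0.2586, 0.5698, 0.1716]
p[1] = 0.7558/1.3264 = 0.5698

0.5698


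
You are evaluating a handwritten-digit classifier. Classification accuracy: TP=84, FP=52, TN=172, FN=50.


Accuracy = (TP+TN)/(TP+TN+FP+FN)
= (84+172)/(358)
= 256/358 = 71.51%

71.51%


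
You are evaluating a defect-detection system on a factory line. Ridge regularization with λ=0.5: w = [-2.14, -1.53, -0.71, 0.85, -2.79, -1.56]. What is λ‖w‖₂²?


‖w‖₂² = (-2.14)² + (-1.53)² + (-0.71)² + (0.85)² + (-2.79)² + (-1.56)²
     = 4.5796 + 2.3409 + 0.5041 + 0.7225 + 7.7841 + 2.4336
     = 18.3648
λ·‖w‖₂² = 0.5·18.3648 = 9.1824

9.1824


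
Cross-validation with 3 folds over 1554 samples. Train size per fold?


Fold size = 1554/3 = 518
Training per fold = 1554 - 518 = 1036

1036


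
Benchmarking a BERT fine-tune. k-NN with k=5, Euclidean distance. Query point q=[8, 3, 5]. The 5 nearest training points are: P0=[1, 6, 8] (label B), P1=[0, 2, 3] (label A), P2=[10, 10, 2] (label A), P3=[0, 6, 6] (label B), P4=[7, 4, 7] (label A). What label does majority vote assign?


d(q,P0) = 8.1854  (label B)
d(q,P1) = 8.3066  (label A)
d(q,P2) = 7.874  (label A)
d(q,P3) = 8.6023  (label B)
d(q,P4) = 2.4495  (label A)
Votes: A=3, B=2
Majority → A

A


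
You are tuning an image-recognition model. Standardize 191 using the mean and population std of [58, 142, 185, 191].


μ = 144, σ = 53.1272
z = (191 - 144)/53.1272 = 0.8847

0.8847


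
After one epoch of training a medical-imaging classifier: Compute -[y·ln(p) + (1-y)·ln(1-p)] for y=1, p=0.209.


BCE = -[y·ln(p) + (1-y)·ln(1-p)]
= -1·ln(0.209) - 0
= -ln(0.209) = 1.5654

1.5654


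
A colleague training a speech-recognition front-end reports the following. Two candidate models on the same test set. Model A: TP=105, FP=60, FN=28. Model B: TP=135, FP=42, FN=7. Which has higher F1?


Model A: P=105/165=0.6364, R=105/133=0.7895, F1=2PR/(P+R)=2TP/(2TP+FP+FN)=210/298=0.7047
Model B: P=135/177=0.7627, R=135/142=0.9507, F1=2PR/(P+R)=2TP/(2TP+FP+FN)=270/319=0.8464
0.7047 < 0.8464 → Model B

Model B


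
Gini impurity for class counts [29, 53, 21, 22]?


Probabilities: [29/125, 53/125, 21/125, 22/125] ≈ [0.232, 0.424, 0.168, 0.176]
Σpᵢ² = (841 + 2809 + 441 + 484)/125² = 4575/15625
Gini = 1 - Σpᵢ² = 1 - 4575/15625 = 0.7072

0.7072


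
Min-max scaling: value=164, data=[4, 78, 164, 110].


min=4, max=164
(164-4)/(164-4) = 160/160 = 1.0

1.0


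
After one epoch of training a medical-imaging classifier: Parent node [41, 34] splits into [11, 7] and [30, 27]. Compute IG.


Parent = [41, 34], H_parent = 0.9937
H_left = 0.9641 (n=18), H_right = 0.998 (n=57)
H_children = (18/75)·0.9641 + (57/75)·0.998 = 0.9899
IG = 0.9937 - 0.9899 = 0.0038

0.0038


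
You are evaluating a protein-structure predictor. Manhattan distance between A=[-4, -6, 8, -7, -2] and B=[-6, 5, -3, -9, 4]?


d = |-4+ 6| + |-6-5| + |8+ 3| + |-7+ 9| + |-2-4|
  = 2 + 11 + 11 + 2 + 6
  = 32

32


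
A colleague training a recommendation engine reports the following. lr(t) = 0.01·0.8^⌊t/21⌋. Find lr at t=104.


n_drops = ⌊104/21⌋ = 4
lr = 0.01·0.8^4 = 0.01·0.4096 = 0.004096

0.004096
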